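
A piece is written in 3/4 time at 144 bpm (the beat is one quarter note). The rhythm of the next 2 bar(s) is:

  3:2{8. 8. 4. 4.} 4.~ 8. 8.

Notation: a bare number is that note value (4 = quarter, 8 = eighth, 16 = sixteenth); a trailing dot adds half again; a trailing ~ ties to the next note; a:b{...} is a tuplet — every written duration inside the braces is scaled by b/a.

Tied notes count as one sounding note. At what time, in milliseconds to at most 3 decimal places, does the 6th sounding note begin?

1. 0.0ms @ 0 + 208.333ms (1/2)
2. 208.333ms @ 1/2 + 208.333ms (1/2)
3. 416.667ms @ 1 + 416.667ms (1)
4. 833.333ms @ 2 + 416.667ms (1)
5. 1250.0ms @ 3 + 937.5ms (9/4)
6. 2187.5ms @ 21/4 + 312.5ms (3/4)

note 6 onset = 21/4b = 2187.5ms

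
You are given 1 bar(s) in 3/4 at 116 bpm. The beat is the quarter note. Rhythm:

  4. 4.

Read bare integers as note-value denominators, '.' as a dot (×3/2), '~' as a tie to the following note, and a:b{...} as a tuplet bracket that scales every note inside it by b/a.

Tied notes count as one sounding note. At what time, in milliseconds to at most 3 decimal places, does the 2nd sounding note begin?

1. 0.0ms @ 0 + 775.862ms (3/2)
2. 775.862ms @ 3/2 + 775.862ms (3/2)

note 2 onset = 3/2b = 775.862ms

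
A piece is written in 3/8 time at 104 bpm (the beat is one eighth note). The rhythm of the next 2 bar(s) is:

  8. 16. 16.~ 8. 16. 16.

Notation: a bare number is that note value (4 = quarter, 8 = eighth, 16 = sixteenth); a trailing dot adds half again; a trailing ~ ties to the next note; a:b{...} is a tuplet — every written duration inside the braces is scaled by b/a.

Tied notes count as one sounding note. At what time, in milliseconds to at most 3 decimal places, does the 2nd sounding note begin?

note 2 onset = 3/2b = 865.385ms

1. 0.0ms @ 0 + 865.385ms (3/2)
2. 865.385ms @ 3/2 + 432.692ms (3/4)
3. 1298.077ms @ 9/4 + 1298.077ms (9/4)
4. 2596.154ms @ 9/2 + 432.692ms (3/4)
5. 3028.846ms @ 21/4 + 432.692ms (3/4)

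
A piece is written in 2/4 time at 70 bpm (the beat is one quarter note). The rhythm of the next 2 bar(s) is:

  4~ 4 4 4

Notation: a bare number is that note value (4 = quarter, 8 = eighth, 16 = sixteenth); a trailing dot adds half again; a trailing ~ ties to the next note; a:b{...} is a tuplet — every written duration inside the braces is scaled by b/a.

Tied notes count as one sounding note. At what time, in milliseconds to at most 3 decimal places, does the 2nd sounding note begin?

note 2 onset = 2b = 1714.286ms

1. 0.0ms @ 0 + 1714.286ms (2)
2. 1714.286ms @ 2 + 857.143ms (1)
3. 2571.429ms @ 3 + 857.143ms (1)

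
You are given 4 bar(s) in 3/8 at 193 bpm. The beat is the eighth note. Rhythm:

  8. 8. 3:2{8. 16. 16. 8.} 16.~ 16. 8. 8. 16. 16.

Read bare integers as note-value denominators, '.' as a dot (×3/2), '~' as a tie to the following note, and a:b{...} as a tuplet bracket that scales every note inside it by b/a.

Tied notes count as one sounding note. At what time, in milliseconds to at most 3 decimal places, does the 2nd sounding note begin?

note 2 onset = 3/2b = 466.321ms

1. 0.0ms @ 0 + 466.321ms (3/2)
2. 466.321ms @ 3/2 + 466.321ms (3/2)
3. 932.642ms @ 3 + 310.881ms (1)
4. 1243.523ms @ 4 + 155.44ms (1/2)
5. 1398.964ms @ 9/2 + 155.44ms (1/2)
6. 1554.404ms @ 5 + 310.881ms (1)
7. 1865.285ms @ 6 + 466.321ms (3/2)
8. 2331.606ms @ 15/2 + 466.321ms (3/2)
9. 2797.927ms @ 9 + 466.321ms (3/2)
10. 3264.249ms @ 21/2 + 233.161ms (3/4)
11. 3497.409ms @ 45/4 + 233.161ms (3/4)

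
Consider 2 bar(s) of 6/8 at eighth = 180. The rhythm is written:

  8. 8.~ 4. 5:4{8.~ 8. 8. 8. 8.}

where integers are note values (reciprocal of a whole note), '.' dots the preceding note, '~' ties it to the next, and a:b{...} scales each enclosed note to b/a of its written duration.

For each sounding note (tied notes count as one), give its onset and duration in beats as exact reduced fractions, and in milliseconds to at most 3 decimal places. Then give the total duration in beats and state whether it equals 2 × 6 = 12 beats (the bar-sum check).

1) 0.0ms=0b +500.0ms=3/2b
2) 500.0ms=3/2b +1500.0ms=9/2b
3) 2000.0ms=6b +800.0ms=12/5b
4) 2800.0ms=42/5b +400.0ms=6/5b
5) 3200.0ms=48/5b +400.0ms=6/5b
6) 3600.0ms=54/5b +400.0ms=6/5b
Σ=12b of 12 (180bpm 6/8) — PASS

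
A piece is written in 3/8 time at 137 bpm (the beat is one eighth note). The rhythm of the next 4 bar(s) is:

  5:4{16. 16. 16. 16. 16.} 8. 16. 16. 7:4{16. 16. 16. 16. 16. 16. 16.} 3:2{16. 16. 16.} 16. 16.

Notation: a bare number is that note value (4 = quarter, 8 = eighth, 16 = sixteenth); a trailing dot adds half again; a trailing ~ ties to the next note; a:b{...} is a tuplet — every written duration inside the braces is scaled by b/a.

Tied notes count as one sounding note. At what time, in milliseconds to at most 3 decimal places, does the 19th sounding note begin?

note 19 onset = 21/2b = 4598.54ms

1. 0.0ms @ 0 + 262.774ms (3/5)
2. 262.774ms @ 3/5 + 262.774ms (3/5)
3. 525.547ms @ 6/5 + 262.774ms (3/5)
4. 788.321ms @ 9/5 + 262.774ms (3/5)
5. 1051.095ms @ 12/5 + 262.774ms (3/5)
6. 1313.869ms @ 3 + 656.934ms (3/2)
7. 1970.803ms @ 9/2 + 328.467ms (3/4)
8. 2299.27ms @ 21/4 + 328.467ms (3/4)
9. 2627.737ms @ 6 + 187.696ms (3/7)
10. 2815.433ms @ 45/7 + 187.696ms (3/7)
11. 3003.128ms @ 48/7 + 187.696ms (3/7)
12. 3190.824ms @ 51/7 + 187.696ms (3/7)
13. 3378.519ms @ 54/7 + 187.696ms (3/7)
14. 3566.215ms @ 57/7 + 187.696ms (3/7)
15. 3753.91ms @ 60/7 + 187.696ms (3/7)
16. 3941.606ms @ 9 + 218.978ms (1/2)
17. 4160.584ms @ 19/2 + 218.978ms (1/2)
18. 4379.562ms @ 10 + 218.978ms (1/2)
19. 4598.54ms @ 21/2 + 328.467ms (3/4)
20. 4927.007ms @ 45/4 + 328.467ms (3/4)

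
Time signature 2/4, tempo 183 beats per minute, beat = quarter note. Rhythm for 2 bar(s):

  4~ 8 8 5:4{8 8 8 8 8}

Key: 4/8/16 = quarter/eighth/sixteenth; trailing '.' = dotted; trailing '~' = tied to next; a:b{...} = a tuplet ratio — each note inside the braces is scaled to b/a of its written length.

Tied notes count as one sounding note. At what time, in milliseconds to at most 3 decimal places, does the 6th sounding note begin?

1. 0.0ms @ 0 + 491.803ms (3/2)
2. 491.803ms @ 3/2 + 163.934ms (1/2)
3. 655.738ms @ 2 + 131.148ms (2/5)
4. 786.885ms @ 12/5 + 131.148ms (2/5)
5. 918.033ms @ 14/5 + 131.148ms (2/5)
6. 1049.18ms @ 16/5 + 131.148ms (2/5)
7. 1180.328ms @ 18/5 + 131.148ms (2/5)

note 6 onset = 16/5b = 1049.18ms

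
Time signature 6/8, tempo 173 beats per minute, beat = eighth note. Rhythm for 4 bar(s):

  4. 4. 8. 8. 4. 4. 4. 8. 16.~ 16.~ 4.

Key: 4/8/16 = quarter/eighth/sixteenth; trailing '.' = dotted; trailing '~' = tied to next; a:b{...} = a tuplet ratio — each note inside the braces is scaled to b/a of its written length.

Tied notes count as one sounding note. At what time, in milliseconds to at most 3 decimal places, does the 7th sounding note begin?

1. 0.0ms @ 0 + 1040.462ms (3)
2. 1040.462ms @ 3 + 1040.462ms (3)
3. 2080.925ms @ 6 + 520.231ms (3/2)
4. 2601.156ms @ 15/2 + 520.231ms (3/2)
5. 3121.387ms @ 9 + 1040.462ms (3)
6. 4161.85ms @ 12 + 1040.462ms (3)
7. 5202.312ms @ 15 + 1040.462ms (3)
8. 6242.775ms @ 18 + 520.231ms (3/2)
9. 6763.006ms @ 39/2 + 1560.694ms (9/2)

note 7 onset = 15b = 5202.312ms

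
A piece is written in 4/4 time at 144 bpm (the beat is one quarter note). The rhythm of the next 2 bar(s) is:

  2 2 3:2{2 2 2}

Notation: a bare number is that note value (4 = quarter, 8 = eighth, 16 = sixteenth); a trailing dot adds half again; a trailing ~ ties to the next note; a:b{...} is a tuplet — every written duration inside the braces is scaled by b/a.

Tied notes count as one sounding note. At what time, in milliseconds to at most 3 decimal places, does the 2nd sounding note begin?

note 2 onset = 2b = 833.333ms

1. 0.0ms @ 0 + 833.333ms (2)
2. 833.333ms @ 2 + 833.333ms (2)
3. 1666.667ms @ 4 + 555.556ms (4/3)
4. 2222.222ms @ 16/3 + 555.556ms (4/3)
5. 2777.778ms @ 20/3 + 555.556ms (4/3)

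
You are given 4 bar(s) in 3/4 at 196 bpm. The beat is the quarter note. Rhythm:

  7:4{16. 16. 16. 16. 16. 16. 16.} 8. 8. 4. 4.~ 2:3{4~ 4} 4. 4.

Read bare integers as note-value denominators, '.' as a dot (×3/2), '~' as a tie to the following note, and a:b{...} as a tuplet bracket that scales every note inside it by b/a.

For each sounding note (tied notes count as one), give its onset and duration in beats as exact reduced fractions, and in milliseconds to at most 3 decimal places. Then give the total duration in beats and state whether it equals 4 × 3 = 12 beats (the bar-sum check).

1) 0.0ms=0b +65.598ms=3/14b
2) 65.598ms=3/14b +65.598ms=3/14b
3) 131.195ms=3/7b +65.598ms=3/14b
4) 196.793ms=9/14b +65.598ms=3/14b
5) 262.391ms=6/7b +65.598ms=3/14b
6) 327.988ms=15/14b +65.598ms=3/14b
7) 393.586ms=9/7b +65.598ms=3/14b
8) 459.184ms=3/2b +229.592ms=3/4b
9) 688.776ms=9/4b +229.592ms=3/4b
10) 918.367ms=3b +459.184ms=3/2b
11) 1377.551ms=9/2b +1377.551ms=9/2b
12) 2755.102ms=9b +459.184ms=3/2b
13) 3214.286ms=21/2b +459.184ms=3/2b
Σ=12b of 12 (196bpm 3/4) — PASS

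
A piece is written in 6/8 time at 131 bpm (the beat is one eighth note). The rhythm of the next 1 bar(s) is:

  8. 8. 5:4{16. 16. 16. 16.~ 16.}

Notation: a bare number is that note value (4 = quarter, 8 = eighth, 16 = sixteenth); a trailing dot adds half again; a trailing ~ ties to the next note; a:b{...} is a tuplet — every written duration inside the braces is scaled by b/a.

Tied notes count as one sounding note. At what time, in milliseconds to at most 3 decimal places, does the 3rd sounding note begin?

1. 0.0ms @ 0 + 687.023ms (3/2)
2. 687.023ms @ 3/2 + 687.023ms (3/2)
3. 1374.046ms @ 3 + 274.809ms (3/5)
4. 1648.855ms @ 18/5 + 274.809ms (3/5)
5. 1923.664ms @ 21/5 + 274.809ms (3/5)
6. 2198.473ms @ 24/5 + 549.618ms (6/5)

note 3 onset = 3b = 1374.046ms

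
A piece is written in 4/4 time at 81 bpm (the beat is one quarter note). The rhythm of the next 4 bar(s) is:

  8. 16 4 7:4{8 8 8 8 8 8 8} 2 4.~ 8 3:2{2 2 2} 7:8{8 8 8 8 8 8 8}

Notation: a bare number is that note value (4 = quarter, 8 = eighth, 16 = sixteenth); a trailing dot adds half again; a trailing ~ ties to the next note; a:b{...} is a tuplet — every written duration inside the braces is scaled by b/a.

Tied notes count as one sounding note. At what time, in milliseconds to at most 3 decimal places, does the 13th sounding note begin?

1. 0.0ms @ 0 + 555.556ms (3/4)
2. 555.556ms @ 3/4 + 185.185ms (1/4)
3. 740.741ms @ 1 + 740.741ms (1)
4. 1481.481ms @ 2 + 211.64ms (2/7)
5. 1693.122ms @ 16/7 + 211.64ms (2/7)
6. 1904.762ms @ 18/7 + 211.64ms (2/7)
7. 2116.402ms @ 20/7 + 211.64ms (2/7)
8. 2328.042ms @ 22/7 + 211.64ms (2/7)
9. 2539.683ms @ 24/7 + 211.64ms (2/7)
10. 2751.323ms @ 26/7 + 211.64ms (2/7)
11. 2962.963ms @ 4 + 1481.481ms (2)
12. 4444.444ms @ 6 + 1481.481ms (2)
13. 5925.926ms @ 8 + 987.654ms (4/3)
14. 6913.58ms @ 28/3 + 987.654ms (4/3)
15. 7901.235ms @ 32/3 + 987.654ms (4/3)
16. 8888.889ms @ 12 + 423.28ms (4/7)
17. 9312.169ms @ 88/7 + 423.28ms (4/7)
18. 9735.45ms @ 92/7 + 423.28ms (4/7)
19. 10158.73ms @ 96/7 + 423.28ms (4/7)
20. 10582.011ms @ 100/7 + 423.28ms (4/7)
21. 11005.291ms @ 104/7 + 423.28ms (4/7)
22. 11428.571ms @ 108/7 + 423.28ms (4/7)

note 13 onset = 8b = 5925.926ms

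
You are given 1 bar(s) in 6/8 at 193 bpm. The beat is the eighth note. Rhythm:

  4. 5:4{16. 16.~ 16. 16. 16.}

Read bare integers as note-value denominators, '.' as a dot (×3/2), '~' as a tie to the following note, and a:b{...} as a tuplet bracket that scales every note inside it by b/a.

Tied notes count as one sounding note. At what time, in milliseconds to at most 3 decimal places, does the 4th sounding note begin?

note 4 onset = 24/5b = 1492.228ms

1. 0.0ms @ 0 + 932.642ms (3)
2. 932.642ms @ 3 + 186.528ms (3/5)
3. 1119.171ms @ 18/5 + 373.057ms (6/5)
4. 1492.228ms @ 24/5 + 186.528ms (3/5)
5. 1678.756ms @ 27/5 + 186.528ms (3/5)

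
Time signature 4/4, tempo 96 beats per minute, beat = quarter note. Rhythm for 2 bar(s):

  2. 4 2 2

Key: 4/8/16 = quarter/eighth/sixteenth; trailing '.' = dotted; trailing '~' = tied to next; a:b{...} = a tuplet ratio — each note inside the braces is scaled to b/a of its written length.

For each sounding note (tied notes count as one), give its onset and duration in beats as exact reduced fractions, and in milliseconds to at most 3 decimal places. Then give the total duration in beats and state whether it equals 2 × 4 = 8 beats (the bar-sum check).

1) 0.0ms=0b +1875.0ms=3b
2) 1875.0ms=3b +625.0ms=1b
3) 2500.0ms=4b +1250.0ms=2b
4) 3750.0ms=6b +1250.0ms=2b
Σ=8b of 8 (96bpm 4/4) — PASS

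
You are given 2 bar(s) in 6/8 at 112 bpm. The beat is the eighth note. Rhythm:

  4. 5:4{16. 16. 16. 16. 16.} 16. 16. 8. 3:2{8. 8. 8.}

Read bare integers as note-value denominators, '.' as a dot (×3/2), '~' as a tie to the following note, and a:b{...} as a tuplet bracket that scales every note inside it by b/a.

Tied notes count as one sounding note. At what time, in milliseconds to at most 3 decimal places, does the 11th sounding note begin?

note 11 onset = 10b = 5357.143ms

1. 0.0ms @ 0 + 1607.143ms (3)
2. 1607.143ms @ 3 + 321.429ms (3/5)
3. 1928.571ms @ 18/5 + 321.429ms (3/5)
4. 2250.0ms @ 21/5 + 321.429ms (3/5)
5. 2571.429ms @ 24/5 + 321.429ms (3/5)
6. 2892.857ms @ 27/5 + 321.429ms (3/5)
7. 3214.286ms @ 6 + 401.786ms (3/4)
8. 3616.071ms @ 27/4 + 401.786ms (3/4)
9. 4017.857ms @ 15/2 + 803.571ms (3/2)
10. 4821.429ms @ 9 + 535.714ms (1)
11. 5357.143ms @ 10 + 535.714ms (1)
12. 5892.857ms @ 11 + 535.714ms (1)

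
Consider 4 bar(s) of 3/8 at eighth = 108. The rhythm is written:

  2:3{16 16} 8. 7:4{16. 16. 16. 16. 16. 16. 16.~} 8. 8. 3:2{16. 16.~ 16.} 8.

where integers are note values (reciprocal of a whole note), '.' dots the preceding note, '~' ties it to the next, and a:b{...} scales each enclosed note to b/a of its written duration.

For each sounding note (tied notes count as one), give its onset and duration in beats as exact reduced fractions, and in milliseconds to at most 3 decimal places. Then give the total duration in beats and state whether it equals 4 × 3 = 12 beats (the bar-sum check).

1) 0.0ms=0b +416.667ms=3/4b
2) 416.667ms=3/4b +416.667ms=3/4b
3) 833.333ms=3/2b +833.333ms=3/2b
4) 1666.667ms=3b +238.095ms=3/7b
5) 1904.762ms=24/7b +238.095ms=3/7b
6) 2142.857ms=27/7b +238.095ms=3/7b
7) 2380.952ms=30/7b +238.095ms=3/7b
8) 2619.048ms=33/7b +238.095ms=3/7b
9) 2857.143ms=36/7b +238.095ms=3/7b
10) 3095.238ms=39/7b +1071.429ms=27/14b
11) 4166.667ms=15/2b +833.333ms=3/2b
12) 5000.0ms=9b +277.778ms=1/2b
13) 5277.778ms=19/2b +555.556ms=1b
14) 5833.333ms=21/2b +833.333ms=3/2b
Σ=12b of 12 (108bpm 3/8) — PASS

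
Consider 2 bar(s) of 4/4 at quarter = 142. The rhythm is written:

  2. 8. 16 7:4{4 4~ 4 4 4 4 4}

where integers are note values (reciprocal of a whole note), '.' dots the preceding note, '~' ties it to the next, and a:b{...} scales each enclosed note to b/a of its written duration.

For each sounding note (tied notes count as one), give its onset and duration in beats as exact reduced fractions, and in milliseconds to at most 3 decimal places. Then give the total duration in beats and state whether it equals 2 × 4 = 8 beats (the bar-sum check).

1) 0.0ms=0b +1267.606ms=3b
2) 1267.606ms=3b +316.901ms=3/4b
3) 1584.507ms=15/4b +105.634ms=1/4b
4) 1690.141ms=4b +241.449ms=4/7b
5) 1931.59ms=32/7b +482.897ms=8/7b
6) 2414.487ms=40/7b +241.449ms=4/7b
7) 2655.936ms=44/7b +241.449ms=4/7b
8) 2897.384ms=48/7b +241.449ms=4/7b
9) 3138.833ms=52/7b +241.449ms=4/7b
Σ=8b of 8 (142bpm 4/4) — PASS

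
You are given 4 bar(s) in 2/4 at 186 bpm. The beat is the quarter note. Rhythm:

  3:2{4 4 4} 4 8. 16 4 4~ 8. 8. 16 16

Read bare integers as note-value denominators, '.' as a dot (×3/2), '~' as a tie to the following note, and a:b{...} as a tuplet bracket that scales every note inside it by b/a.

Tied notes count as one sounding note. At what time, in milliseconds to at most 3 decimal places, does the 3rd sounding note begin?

1. 0.0ms @ 0 + 215.054ms (2/3)
2. 215.054ms @ 2/3 + 215.054ms (2/3)
3. 430.108ms @ 4/3 + 215.054ms (2/3)
4. 645.161ms @ 2 + 322.581ms (1)
5. 967.742ms @ 3 + 241.935ms (3/4)
6. 1209.677ms @ 15/4 + 80.645ms (1/4)
7. 1290.323ms @ 4 + 322.581ms (1)
8. 1612.903ms @ 5 + 564.516ms (7/4)
9. 2177.419ms @ 27/4 + 241.935ms (3/4)
10. 2419.355ms @ 15/2 + 80.645ms (1/4)
11. 2500.0ms @ 31/4 + 80.645ms (1/4)

note 3 onset = 4/3b = 430.108ms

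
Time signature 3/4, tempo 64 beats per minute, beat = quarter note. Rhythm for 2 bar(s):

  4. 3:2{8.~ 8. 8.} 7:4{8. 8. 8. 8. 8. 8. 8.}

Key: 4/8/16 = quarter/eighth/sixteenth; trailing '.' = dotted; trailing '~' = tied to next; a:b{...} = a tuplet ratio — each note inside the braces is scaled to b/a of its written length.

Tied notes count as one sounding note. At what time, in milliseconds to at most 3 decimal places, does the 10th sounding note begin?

note 10 onset = 39/7b = 5223.214ms

1. 0.0ms @ 0 + 1406.25ms (3/2)
2. 1406.25ms @ 3/2 + 937.5ms (1)
3. 2343.75ms @ 5/2 + 468.75ms (1/2)
4. 2812.5ms @ 3 + 401.786ms (3/7)
5. 3214.286ms @ 24/7 + 401.786ms (3/7)
6. 3616.071ms @ 27/7 + 401.786ms (3/7)
7. 4017.857ms @ 30/7 + 401.786ms (3/7)
8. 4419.643ms @ 33/7 + 401.786ms (3/7)
9. 4821.429ms @ 36/7 + 401.786ms (3/7)
10. 5223.214ms @ 39/7 + 401.786ms (3/7)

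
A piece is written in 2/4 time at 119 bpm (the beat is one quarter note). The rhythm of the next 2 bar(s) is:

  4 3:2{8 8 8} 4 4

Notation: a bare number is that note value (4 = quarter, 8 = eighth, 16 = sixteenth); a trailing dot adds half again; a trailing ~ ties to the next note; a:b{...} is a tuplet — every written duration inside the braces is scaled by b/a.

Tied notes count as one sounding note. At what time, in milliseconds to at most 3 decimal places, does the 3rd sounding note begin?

note 3 onset = 4/3b = 672.269ms

1. 0.0ms @ 0 + 504.202ms (1)
2. 504.202ms @ 1 + 168.067ms (1/3)
3. 672.269ms @ 4/3 + 168.067ms (1/3)
4. 840.336ms @ 5/3 + 168.067ms (1/3)
5. 1008.403ms @ 2 + 504.202ms (1)
6. 1512.605ms @ 3 + 504.202ms (1)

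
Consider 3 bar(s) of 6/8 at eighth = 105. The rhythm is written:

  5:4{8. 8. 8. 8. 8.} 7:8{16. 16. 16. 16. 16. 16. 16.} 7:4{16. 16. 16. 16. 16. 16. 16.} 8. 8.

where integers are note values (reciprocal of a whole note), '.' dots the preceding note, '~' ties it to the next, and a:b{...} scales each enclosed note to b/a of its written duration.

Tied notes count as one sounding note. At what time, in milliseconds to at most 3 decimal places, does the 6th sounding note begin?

1. 0.0ms @ 0 + 685.714ms (6/5)
2. 685.714ms @ 6/5 + 685.714ms (6/5)
3. 1371.429ms @ 12/5 + 685.714ms (6/5)
4. 2057.143ms @ 18/5 + 685.714ms (6/5)
5. 2742.857ms @ 24/5 + 685.714ms (6/5)
6. 3428.571ms @ 6 + 489.796ms (6/7)
7. 3918.367ms @ 48/7 + 489.796ms (6/7)
8. 4408.163ms @ 54/7 + 489.796ms (6/7)
9. 4897.959ms @ 60/7 + 489.796ms (6/7)
10. 5387.755ms @ 66/7 + 489.796ms (6/7)
11. 5877.551ms @ 72/7 + 489.796ms (6/7)
12. 6367.347ms @ 78/7 + 489.796ms (6/7)
13. 6857.143ms @ 12 + 244.898ms (3/7)
14. 7102.041ms @ 87/7 + 244.898ms (3/7)
15. 7346.939ms @ 90/7 + 244.898ms (3/7)
16. 7591.837ms @ 93/7 + 244.898ms (3/7)
17. 7836.735ms @ 96/7 + 244.898ms (3/7)
18. 8081.633ms @ 99/7 + 244.898ms (3/7)
19. 8326.531ms @ 102/7 + 244.898ms (3/7)
20. 8571.429ms @ 15 + 857.143ms (3/2)
21. 9428.571ms @ 33/2 + 857.143ms (3/2)

note 6 onset = 6b = 3428.571ms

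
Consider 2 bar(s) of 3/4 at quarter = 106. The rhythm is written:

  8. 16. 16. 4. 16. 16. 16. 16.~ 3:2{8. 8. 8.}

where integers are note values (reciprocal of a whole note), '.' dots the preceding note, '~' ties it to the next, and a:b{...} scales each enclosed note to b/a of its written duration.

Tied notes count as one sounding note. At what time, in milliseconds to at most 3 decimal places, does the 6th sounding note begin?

1. 0.0ms @ 0 + 424.528ms (3/4)
2. 424.528ms @ 3/4 + 212.264ms (3/8)
3. 636.792ms @ 9/8 + 212.264ms (3/8)
4. 849.057ms @ 3/2 + 849.057ms (3/2)
5. 1698.113ms @ 3 + 212.264ms (3/8)
6. 1910.377ms @ 27/8 + 212.264ms (3/8)
7. 2122.642ms @ 15/4 + 212.264ms (3/8)
8. 2334.906ms @ 33/8 + 495.283ms (7/8)
9. 2830.189ms @ 5 + 283.019ms (1/2)
10. 3113.208ms @ 11/2 + 283.019ms (1/2)

note 6 onset = 27/8b = 1910.377ms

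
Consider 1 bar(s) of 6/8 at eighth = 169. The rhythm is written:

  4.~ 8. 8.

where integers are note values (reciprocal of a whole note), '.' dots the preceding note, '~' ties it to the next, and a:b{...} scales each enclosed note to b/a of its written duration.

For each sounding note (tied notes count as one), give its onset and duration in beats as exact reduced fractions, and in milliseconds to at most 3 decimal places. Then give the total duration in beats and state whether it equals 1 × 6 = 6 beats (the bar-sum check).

1) 0.0ms=0b +1597.633ms=9/2b
2) 1597.633ms=9/2b +532.544ms=3/2b
Σ=6b of 6 (169bpm 6/8) — PASS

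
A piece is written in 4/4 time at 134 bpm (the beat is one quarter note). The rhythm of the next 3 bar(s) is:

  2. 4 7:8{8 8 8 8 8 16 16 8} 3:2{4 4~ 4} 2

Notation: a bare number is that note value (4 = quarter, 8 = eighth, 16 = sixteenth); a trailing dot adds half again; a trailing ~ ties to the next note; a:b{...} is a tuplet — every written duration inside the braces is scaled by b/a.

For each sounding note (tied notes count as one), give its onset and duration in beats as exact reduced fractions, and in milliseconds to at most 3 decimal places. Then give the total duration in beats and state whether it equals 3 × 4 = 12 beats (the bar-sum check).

1) 0.0ms=0b +1343.284ms=3b
2) 1343.284ms=3b +447.761ms=1b
3) 1791.045ms=4b +255.864ms=4/7b
4) 2046.908ms=32/7b +255.864ms=4/7b
5) 2302.772ms=36/7b +255.864ms=4/7b
6) 2558.635ms=40/7b +255.864ms=4/7b
7) 2814.499ms=44/7b +255.864ms=4/7b
8) 3070.362ms=48/7b +127.932ms=2/7b
9) 3198.294ms=50/7b +127.932ms=2/7b
10) 3326.226ms=52/7b +255.864ms=4/7b
11) 3582.09ms=8b +298.507ms=2/3b
12) 3880.597ms=26/3b +597.015ms=4/3b
13) 4477.612ms=10b +895.522ms=2b
Σ=12b of 12 (134bpm 4/4) — PASS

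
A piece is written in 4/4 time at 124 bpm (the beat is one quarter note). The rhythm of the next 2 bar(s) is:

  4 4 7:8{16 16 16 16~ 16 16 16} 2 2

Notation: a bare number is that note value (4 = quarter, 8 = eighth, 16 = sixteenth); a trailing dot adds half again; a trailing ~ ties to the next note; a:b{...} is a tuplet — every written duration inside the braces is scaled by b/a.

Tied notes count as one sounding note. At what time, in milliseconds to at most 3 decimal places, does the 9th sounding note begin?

1. 0.0ms @ 0 + 483.871ms (1)
2. 483.871ms @ 1 + 483.871ms (1)
3. 967.742ms @ 2 + 138.249ms (2/7)
4. 1105.991ms @ 16/7 + 138.249ms (2/7)
5. 1244.24ms @ 18/7 + 138.249ms (2/7)
6. 1382.488ms @ 20/7 + 276.498ms (4/7)
7. 1658.986ms @ 24/7 + 138.249ms (2/7)
8. 1797.235ms @ 26/7 + 138.249ms (2/7)
9. 1935.484ms @ 4 + 967.742ms (2)
10. 2903.226ms @ 6 + 967.742ms (2)

note 9 onset = 4b = 1935.484ms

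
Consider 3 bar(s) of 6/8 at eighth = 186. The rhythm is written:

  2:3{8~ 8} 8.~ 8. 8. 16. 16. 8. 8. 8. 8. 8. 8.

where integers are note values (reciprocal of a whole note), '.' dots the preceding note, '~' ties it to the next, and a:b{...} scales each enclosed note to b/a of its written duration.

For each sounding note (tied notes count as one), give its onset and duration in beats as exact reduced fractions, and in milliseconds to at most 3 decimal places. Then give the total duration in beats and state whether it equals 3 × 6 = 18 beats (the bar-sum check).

1) 0.0ms=0b +967.742ms=3b
2) 967.742ms=3b +967.742ms=3b
3) 1935.484ms=6b +483.871ms=3/2b
4) 2419.355ms=15/2b +241.935ms=3/4b
5) 2661.29ms=33/4b +241.935ms=3/4b
6) 2903.226ms=9b +483.871ms=3/2b
7) 3387.097ms=21/2b +483.871ms=3/2b
8) 3870.968ms=12b +483.871ms=3/2b
9) 4354.839ms=27/2b +483.871ms=3/2b
10) 4838.71ms=15b +483.871ms=3/2b
11) 5322.581ms=33/2b +483.871ms=3/2b
Σ=18b of 18 (186bpm 6/8) — PASS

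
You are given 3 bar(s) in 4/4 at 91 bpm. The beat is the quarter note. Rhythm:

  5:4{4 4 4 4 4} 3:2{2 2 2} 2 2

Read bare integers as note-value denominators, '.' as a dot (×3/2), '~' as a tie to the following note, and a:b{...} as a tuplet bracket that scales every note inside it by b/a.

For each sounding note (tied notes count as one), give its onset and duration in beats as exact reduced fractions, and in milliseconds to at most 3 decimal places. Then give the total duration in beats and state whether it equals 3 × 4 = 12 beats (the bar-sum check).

1) 0.0ms=0b +527.473ms=4/5b
2) 527.473ms=4/5b +527.473ms=4/5b
3) 1054.945ms=8/5b +527.473ms=4/5b
4) 1582.418ms=12/5b +527.473ms=4/5b
5) 2109.89ms=16/5b +527.473ms=4/5b
6) 2637.363ms=4b +879.121ms=4/3b
7) 3516.484ms=16/3b +879.121ms=4/3b
8) 4395.604ms=20/3b +879.121ms=4/3b
9) 5274.725ms=8b +1318.681ms=2b
10) 6593.407ms=10b +1318.681ms=2b
Σ=12b of 12 (91bpm 4/4) — PASS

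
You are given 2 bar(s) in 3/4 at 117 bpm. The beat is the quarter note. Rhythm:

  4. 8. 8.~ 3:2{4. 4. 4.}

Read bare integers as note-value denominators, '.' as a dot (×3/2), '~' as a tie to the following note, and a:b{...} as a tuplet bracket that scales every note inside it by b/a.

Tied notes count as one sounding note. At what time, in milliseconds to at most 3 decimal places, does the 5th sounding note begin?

note 5 onset = 5b = 2564.103ms

1. 0.0ms @ 0 + 769.231ms (3/2)
2. 769.231ms @ 3/2 + 384.615ms (3/4)
3. 1153.846ms @ 9/4 + 897.436ms (7/4)
4. 2051.282ms @ 4 + 512.821ms (1)
5. 2564.103ms @ 5 + 512.821ms (1)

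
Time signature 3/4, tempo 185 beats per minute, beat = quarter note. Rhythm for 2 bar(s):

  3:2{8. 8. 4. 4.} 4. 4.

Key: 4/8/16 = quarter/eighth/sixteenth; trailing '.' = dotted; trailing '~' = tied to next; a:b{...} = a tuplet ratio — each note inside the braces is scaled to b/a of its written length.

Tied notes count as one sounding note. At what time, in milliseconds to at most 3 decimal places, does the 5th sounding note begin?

note 5 onset = 3b = 972.973ms

1. 0.0ms @ 0 + 162.162ms (1/2)
2. 162.162ms @ 1/2 + 162.162ms (1/2)
3. 324.324ms @ 1 + 324.324ms (1)
4. 648.649ms @ 2 + 324.324ms (1)
5. 972.973ms @ 3 + 486.486ms (3/2)
6. 1459.459ms @ 9/2 + 486.486ms (3/2)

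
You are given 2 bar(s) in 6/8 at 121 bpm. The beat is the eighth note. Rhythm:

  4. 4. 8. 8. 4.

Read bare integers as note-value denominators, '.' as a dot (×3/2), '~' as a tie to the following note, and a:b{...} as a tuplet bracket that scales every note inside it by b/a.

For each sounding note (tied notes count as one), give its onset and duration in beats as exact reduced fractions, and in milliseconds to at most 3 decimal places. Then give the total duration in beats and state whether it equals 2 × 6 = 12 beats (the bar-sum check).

1) 0.0ms=0b +1487.603ms=3b
2) 1487.603ms=3b +1487.603ms=3b
3) 2975.207ms=6b +743.802ms=3/2b
4) 3719.008ms=15/2b +743.802ms=3/2b
5) 4462.81ms=9b +1487.603ms=3b
Σ=12b of 12 (121bpm 6/8) — PASS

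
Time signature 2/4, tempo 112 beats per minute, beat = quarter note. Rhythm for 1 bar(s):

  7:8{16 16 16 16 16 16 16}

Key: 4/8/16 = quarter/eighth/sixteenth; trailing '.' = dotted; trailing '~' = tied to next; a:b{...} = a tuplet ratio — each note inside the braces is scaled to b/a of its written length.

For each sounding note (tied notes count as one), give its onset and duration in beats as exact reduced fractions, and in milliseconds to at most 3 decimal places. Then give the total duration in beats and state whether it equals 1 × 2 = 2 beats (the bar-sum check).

1) 0.0ms=0b +153.061ms=2/7b
2) 153.061ms=2/7b +153.061ms=2/7b
3) 306.122ms=4/7b +153.061ms=2/7b
4) 459.184ms=6/7b +153.061ms=2/7b
5) 612.245ms=8/7b +153.061ms=2/7b
6) 765.306ms=10/7b +153.061ms=2/7b
7) 918.367ms=12/7b +153.061ms=2/7b
Σ=2b of 2 (112bpm 2/4) — PASS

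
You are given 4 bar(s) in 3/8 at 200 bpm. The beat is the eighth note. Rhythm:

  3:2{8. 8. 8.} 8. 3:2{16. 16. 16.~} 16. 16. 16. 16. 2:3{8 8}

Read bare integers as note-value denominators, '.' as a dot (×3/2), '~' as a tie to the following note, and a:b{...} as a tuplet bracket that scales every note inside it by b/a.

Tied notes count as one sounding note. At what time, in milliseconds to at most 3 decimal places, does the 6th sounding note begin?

note 6 onset = 5b = 1500.0ms

1. 0.0ms @ 0 + 300.0ms (1)
2. 300.0ms @ 1 + 300.0ms (1)
3. 600.0ms @ 2 + 300.0ms (1)
4. 900.0ms @ 3 + 450.0ms (3/2)
5. 1350.0ms @ 9/2 + 150.0ms (1/2)
6. 1500.0ms @ 5 + 150.0ms (1/2)
7. 1650.0ms @ 11/2 + 375.0ms (5/4)
8. 2025.0ms @ 27/4 + 225.0ms (3/4)
9. 2250.0ms @ 15/2 + 225.0ms (3/4)
10. 2475.0ms @ 33/4 + 225.0ms (3/4)
11. 2700.0ms @ 9 + 450.0ms (3/2)
12. 3150.0ms @ 21/2 + 450.0ms (3/2)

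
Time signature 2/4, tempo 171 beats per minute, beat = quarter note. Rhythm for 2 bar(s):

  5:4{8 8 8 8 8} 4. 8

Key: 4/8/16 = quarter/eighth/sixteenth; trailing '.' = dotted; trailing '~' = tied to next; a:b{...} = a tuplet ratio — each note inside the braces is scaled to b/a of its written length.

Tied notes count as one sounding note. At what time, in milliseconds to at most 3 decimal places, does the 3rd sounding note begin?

note 3 onset = 4/5b = 280.702ms

1. 0.0ms @ 0 + 140.351ms (2/5)
2. 140.351ms @ 2/5 + 140.351ms (2/5)
3. 280.702ms @ 4/5 + 140.351ms (2/5)
4. 421.053ms @ 6/5 + 140.351ms (2/5)
5. 561.404ms @ 8/5 + 140.351ms (2/5)
6. 701.754ms @ 2 + 526.316ms (3/2)
7. 1228.07ms @ 7/2 + 175.439ms (1/2)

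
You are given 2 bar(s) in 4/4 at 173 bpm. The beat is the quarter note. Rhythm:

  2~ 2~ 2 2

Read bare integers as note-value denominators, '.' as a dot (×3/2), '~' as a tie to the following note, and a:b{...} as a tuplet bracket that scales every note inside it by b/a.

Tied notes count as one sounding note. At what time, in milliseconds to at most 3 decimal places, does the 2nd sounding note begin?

note 2 onset = 6b = 2080.925ms

1. 0.0ms @ 0 + 2080.925ms (6)
2. 2080.925ms @ 6 + 693.642ms (2)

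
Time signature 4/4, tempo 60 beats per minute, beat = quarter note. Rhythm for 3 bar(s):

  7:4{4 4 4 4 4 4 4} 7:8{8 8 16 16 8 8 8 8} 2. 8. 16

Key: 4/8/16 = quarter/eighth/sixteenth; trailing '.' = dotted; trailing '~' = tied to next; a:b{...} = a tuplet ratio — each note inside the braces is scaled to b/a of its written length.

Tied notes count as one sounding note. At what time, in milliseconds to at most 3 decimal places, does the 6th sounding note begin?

1. 0.0ms @ 0 + 571.429ms (4/7)
2. 571.429ms @ 4/7 + 571.429ms (4/7)
3. 1142.857ms @ 8/7 + 571.429ms (4/7)
4. 1714.286ms @ 12/7 + 571.429ms (4/7)
5. 2285.714ms @ 16/7 + 571.429ms (4/7)
6. 2857.143ms @ 20/7 + 571.429ms (4/7)
7. 3428.571ms @ 24/7 + 571.429ms (4/7)
8. 4000.0ms @ 4 + 571.429ms (4/7)
9. 4571.429ms @ 32/7 + 571.429ms (4/7)
10. 5142.857ms @ 36/7 + 285.714ms (2/7)
11. 5428.571ms @ 38/7 + 285.714ms (2/7)
12. 5714.286ms @ 40/7 + 571.429ms (4/7)
13. 6285.714ms @ 44/7 + 571.429ms (4/7)
14. 6857.143ms @ 48/7 + 571.429ms (4/7)
15. 7428.571ms @ 52/7 + 571.429ms (4/7)
16. 8000.0ms @ 8 + 3000.0ms (3)
17. 11000.0ms @ 11 + 750.0ms (3/4)
18. 11750.0ms @ 47/4 + 250.0ms (1/4)

note 6 onset = 20/7b = 2857.143ms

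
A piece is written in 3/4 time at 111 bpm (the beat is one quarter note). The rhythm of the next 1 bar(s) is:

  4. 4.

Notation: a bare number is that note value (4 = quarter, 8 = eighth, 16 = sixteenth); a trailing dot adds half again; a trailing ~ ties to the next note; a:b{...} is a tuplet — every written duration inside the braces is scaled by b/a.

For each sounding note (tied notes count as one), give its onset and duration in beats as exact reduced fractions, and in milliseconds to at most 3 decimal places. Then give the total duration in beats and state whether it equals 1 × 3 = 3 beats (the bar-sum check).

1) 0.0ms=0b +810.811ms=3/2b
2) 810.811ms=3/2b +810.811ms=3/2b
Σ=3b of 3 (111bpm 3/4) — PASS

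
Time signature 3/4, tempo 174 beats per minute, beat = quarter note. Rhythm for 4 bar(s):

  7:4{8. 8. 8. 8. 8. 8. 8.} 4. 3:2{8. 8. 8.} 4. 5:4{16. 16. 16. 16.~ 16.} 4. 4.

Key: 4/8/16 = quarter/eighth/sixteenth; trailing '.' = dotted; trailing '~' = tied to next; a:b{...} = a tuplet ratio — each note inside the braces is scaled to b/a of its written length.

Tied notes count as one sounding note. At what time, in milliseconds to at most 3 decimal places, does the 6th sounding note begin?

1. 0.0ms @ 0 + 147.783ms (3/7)
2. 147.783ms @ 3/7 + 147.783ms (3/7)
3. 295.567ms @ 6/7 + 147.783ms (3/7)
4. 443.35ms @ 9/7 + 147.783ms (3/7)
5. 591.133ms @ 12/7 + 147.783ms (3/7)
6. 738.916ms @ 15/7 + 147.783ms (3/7)
7. 886.7ms @ 18/7 + 147.783ms (3/7)
8. 1034.483ms @ 3 + 517.241ms (3/2)
9. 1551.724ms @ 9/2 + 172.414ms (1/2)
10. 1724.138ms @ 5 + 172.414ms (1/2)
11. 1896.552ms @ 11/2 + 172.414ms (1/2)
12. 2068.966ms @ 6 + 517.241ms (3/2)
13. 2586.207ms @ 15/2 + 103.448ms (3/10)
14. 2689.655ms @ 39/5 + 103.448ms (3/10)
15. 2793.103ms @ 81/10 + 103.448ms (3/10)
16. 2896.552ms @ 42/5 + 206.897ms (3/5)
17. 3103.448ms @ 9 + 517.241ms (3/2)
18. 3620.69ms @ 21/2 + 517.241ms (3/2)

note 6 onset = 15/7b = 738.916ms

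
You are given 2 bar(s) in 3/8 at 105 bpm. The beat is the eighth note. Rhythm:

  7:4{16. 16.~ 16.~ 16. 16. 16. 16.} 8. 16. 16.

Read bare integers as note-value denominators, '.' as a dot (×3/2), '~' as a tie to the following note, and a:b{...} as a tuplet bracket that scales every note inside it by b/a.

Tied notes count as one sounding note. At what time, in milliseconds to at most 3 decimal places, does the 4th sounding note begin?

note 4 onset = 15/7b = 1224.49ms

1. 0.0ms @ 0 + 244.898ms (3/7)
2. 244.898ms @ 3/7 + 734.694ms (9/7)
3. 979.592ms @ 12/7 + 244.898ms (3/7)
4. 1224.49ms @ 15/7 + 244.898ms (3/7)
5. 1469.388ms @ 18/7 + 244.898ms (3/7)
6. 1714.286ms @ 3 + 857.143ms (3/2)
7. 2571.429ms @ 9/2 + 428.571ms (3/4)
8. 3000.0ms @ 21/4 + 428.571ms (3/4)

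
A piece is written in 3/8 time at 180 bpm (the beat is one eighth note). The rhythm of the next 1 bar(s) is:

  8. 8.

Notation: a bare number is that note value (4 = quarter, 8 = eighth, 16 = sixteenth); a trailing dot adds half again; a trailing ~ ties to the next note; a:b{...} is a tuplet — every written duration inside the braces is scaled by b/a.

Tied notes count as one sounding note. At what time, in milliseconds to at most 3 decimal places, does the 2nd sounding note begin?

note 2 onset = 3/2b = 500.0ms

1. 0.0ms @ 0 + 500.0ms (3/2)
2. 500.0ms @ 3/2 + 500.0ms (3/2)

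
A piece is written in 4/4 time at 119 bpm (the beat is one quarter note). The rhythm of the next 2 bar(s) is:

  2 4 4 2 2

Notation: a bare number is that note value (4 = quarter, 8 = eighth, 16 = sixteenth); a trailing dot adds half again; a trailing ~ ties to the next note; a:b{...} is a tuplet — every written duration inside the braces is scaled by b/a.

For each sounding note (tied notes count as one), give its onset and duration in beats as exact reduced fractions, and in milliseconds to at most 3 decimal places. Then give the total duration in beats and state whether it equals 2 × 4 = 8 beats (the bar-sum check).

1) 0.0ms=0b +1008.403ms=2b
2) 1008.403ms=2b +504.202ms=1b
3) 1512.605ms=3b +504.202ms=1b
4) 2016.807ms=4b +1008.403ms=2b
5) 3025.21ms=6b +1008.403ms=2b
Σ=8b of 8 (119bpm 4/4) — PASS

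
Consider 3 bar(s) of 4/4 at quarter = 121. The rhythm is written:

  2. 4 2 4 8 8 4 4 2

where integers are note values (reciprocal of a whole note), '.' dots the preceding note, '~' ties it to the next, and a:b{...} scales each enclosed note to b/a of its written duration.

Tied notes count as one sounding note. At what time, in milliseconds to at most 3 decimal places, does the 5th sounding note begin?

1. 0.0ms @ 0 + 1487.603ms (3)
2. 1487.603ms @ 3 + 495.868ms (1)
3. 1983.471ms @ 4 + 991.736ms (2)
4. 2975.207ms @ 6 + 495.868ms (1)
5. 3471.074ms @ 7 + 247.934ms (1/2)
6. 3719.008ms @ 15/2 + 247.934ms (1/2)
7. 3966.942ms @ 8 + 495.868ms (1)
8. 4462.81ms @ 9 + 495.868ms (1)
9. 4958.678ms @ 10 + 991.736ms (2)

note 5 onset = 7b = 3471.074ms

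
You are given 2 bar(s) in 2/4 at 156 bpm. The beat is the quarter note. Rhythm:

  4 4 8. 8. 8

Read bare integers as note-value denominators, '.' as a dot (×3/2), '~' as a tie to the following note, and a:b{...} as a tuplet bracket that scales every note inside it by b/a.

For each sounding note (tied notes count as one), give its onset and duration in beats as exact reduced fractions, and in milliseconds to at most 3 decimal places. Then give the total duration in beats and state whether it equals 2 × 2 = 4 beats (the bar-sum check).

1) 0.0ms=0b +384.615ms=1b
2) 384.615ms=1b +384.615ms=1b
3) 769.231ms=2b +288.462ms=3/4b
4) 1057.692ms=11/4b +288.462ms=3/4b
5) 1346.154ms=7/2b +192.308ms=1/2b
Σ=4b of 4 (156bpm 2/4) — PASS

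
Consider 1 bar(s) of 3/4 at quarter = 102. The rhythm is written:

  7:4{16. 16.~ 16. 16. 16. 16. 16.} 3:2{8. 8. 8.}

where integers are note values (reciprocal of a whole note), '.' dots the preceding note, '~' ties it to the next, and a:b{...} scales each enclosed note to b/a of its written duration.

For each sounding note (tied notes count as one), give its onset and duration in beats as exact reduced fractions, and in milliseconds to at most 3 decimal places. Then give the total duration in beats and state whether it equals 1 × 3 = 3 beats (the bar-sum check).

1) 0.0ms=0b +126.05ms=3/14b
2) 126.05ms=3/14b +252.101ms=3/7b
3) 378.151ms=9/14b +126.05ms=3/14b
4) 504.202ms=6/7b +126.05ms=3/14b
5) 630.252ms=15/14b +126.05ms=3/14b
6) 756.303ms=9/7b +126.05ms=3/14b
7) 882.353ms=3/2b +294.118ms=1/2b
8) 1176.471ms=2b +294.118ms=1/2b
9) 1470.588ms=5/2b +294.118ms=1/2b
Σ=3b of 3 (102bpm 3/4) — PASS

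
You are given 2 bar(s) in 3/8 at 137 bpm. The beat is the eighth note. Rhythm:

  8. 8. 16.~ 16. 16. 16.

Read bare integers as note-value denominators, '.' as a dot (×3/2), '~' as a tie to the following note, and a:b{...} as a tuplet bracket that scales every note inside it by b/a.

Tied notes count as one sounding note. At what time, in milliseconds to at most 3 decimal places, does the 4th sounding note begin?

note 4 onset = 9/2b = 1970.803ms

1. 0.0ms @ 0 + 656.934ms (3/2)
2. 656.934ms @ 3/2 + 656.934ms (3/2)
3. 1313.869ms @ 3 + 656.934ms (3/2)
4. 1970.803ms @ 9/2 + 328.467ms (3/4)
5. 2299.27ms @ 21/4 + 328.467ms (3/4)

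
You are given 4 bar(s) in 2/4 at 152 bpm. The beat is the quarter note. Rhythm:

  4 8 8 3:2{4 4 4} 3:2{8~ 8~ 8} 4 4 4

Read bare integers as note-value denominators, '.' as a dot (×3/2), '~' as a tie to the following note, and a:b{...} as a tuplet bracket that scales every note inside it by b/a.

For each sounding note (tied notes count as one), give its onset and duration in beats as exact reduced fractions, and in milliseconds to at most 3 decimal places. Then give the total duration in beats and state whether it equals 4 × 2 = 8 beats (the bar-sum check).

1) 0.0ms=0b +394.737ms=1b
2) 394.737ms=1b +197.368ms=1/2b
3) 592.105ms=3/2b +197.368ms=1/2b
4) 789.474ms=2b +263.158ms=2/3b
5) 1052.632ms=8/3b +263.158ms=2/3b
6) 1315.789ms=10/3b +263.158ms=2/3b
7) 1578.947ms=4b +394.737ms=1b
8) 1973.684ms=5b +394.737ms=1b
9) 2368.421ms=6b +394.737ms=1b
10) 2763.158ms=7b +394.737ms=1b
Σ=8b of 8 (152bpm 2/4) — PASS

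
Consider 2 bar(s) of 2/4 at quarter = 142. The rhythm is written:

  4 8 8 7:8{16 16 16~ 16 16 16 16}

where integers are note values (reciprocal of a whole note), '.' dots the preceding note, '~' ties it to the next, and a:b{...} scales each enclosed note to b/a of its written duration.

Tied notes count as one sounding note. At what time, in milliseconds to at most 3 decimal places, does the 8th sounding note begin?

note 8 onset = 24/7b = 1448.692ms

1. 0.0ms @ 0 + 422.535ms (1)
2. 422.535ms @ 1 + 211.268ms (1/2)
3. 633.803ms @ 3/2 + 211.268ms (1/2)
4. 845.07ms @ 2 + 120.724ms (2/7)
5. 965.795ms @ 16/7 + 120.724ms (2/7)
6. 1086.519ms @ 18/7 + 241.449ms (4/7)
7. 1327.968ms @ 22/7 + 120.724ms (2/7)
8. 1448.692ms @ 24/7 + 120.724ms (2/7)
9. 1569.416ms @ 26/7 + 120.724ms (2/7)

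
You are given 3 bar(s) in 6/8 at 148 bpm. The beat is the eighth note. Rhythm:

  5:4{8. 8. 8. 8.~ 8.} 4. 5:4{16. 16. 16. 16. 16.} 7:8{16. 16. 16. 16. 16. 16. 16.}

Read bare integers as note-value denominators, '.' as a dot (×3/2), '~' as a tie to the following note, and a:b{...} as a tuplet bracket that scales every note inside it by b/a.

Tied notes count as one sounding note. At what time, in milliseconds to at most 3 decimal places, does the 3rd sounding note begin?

note 3 onset = 12/5b = 972.973ms

1. 0.0ms @ 0 + 486.486ms (6/5)
2. 486.486ms @ 6/5 + 486.486ms (6/5)
3. 972.973ms @ 12/5 + 486.486ms (6/5)
4. 1459.459ms @ 18/5 + 972.973ms (12/5)
5. 2432.432ms @ 6 + 1216.216ms (3)
6. 3648.649ms @ 9 + 243.243ms (3/5)
7. 3891.892ms @ 48/5 + 243.243ms (3/5)
8. 4135.135ms @ 51/5 + 243.243ms (3/5)
9. 4378.378ms @ 54/5 + 243.243ms (3/5)
10. 4621.622ms @ 57/5 + 243.243ms (3/5)
11. 4864.865ms @ 12 + 347.49ms (6/7)
12. 5212.355ms @ 90/7 + 347.49ms (6/7)
13. 5559.846ms @ 96/7 + 347.49ms (6/7)
14. 5907.336ms @ 102/7 + 347.49ms (6/7)
15. 6254.826ms @ 108/7 + 347.49ms (6/7)
16. 6602.317ms @ 114/7 + 347.49ms (6/7)
17. 6949.807ms @ 120/7 + 347.49ms (6/7)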